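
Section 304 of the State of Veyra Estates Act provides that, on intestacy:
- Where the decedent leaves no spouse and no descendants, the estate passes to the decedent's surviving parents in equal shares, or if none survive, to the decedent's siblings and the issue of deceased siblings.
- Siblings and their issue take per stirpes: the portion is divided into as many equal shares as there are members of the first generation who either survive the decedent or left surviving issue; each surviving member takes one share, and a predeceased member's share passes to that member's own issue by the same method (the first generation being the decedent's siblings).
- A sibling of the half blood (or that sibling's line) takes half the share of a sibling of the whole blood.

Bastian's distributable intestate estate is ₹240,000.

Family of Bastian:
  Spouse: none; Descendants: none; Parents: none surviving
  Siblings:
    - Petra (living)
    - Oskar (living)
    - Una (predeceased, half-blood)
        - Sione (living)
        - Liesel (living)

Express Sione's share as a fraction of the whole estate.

Sione receives 1/10 of the estate.

The entire ₹240,000 passes to the siblings and their issue.
Counting each half-blood sibling's line as half a unit, there are 5/2 units in ₹240,000, so one unit is ₹96,000. Whole-blood lines (Petra and Oskar) take ₹96,000 each; half-blood lines (Una) take ₹48,000 each.
Una's share (₹48,000) is divided into 2 shares of ₹24,000: Sione and Liesel each take ₹24,000.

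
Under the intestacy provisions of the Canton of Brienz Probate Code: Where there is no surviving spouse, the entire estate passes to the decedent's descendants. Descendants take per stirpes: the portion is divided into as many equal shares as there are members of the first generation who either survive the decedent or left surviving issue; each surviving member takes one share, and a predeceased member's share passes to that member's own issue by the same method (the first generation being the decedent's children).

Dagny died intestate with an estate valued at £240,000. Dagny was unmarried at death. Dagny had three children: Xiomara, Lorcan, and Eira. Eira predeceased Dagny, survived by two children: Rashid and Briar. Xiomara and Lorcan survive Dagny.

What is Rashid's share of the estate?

The entire £240,000 passes to the descendants.
That amount (£240,000) is divided into 3 shares of £80,000: Xiomara and Lorcan each take £80,000; Eira's £80,000 share passes to Eira's issue.
Eira's share (£80,000) is divided into 2 shares of £40,000: Rashid and Briar each take £40,000.

Rashid receives £40,000.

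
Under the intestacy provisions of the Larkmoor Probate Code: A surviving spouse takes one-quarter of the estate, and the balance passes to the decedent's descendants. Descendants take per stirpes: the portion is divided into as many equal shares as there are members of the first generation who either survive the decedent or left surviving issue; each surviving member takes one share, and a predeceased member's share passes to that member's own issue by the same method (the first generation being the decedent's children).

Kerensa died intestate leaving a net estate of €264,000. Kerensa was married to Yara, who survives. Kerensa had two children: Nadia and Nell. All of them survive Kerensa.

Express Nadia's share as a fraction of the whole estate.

Nadia receives 3/8 of the estate.

Yara takes one-quarter of €264,000 = €66,000. The remaining €198,000 passes to the descendants.
The descendants' portion (€198,000) is divided into 2 shares of €99,000: Nadia and Nell each take €99,000.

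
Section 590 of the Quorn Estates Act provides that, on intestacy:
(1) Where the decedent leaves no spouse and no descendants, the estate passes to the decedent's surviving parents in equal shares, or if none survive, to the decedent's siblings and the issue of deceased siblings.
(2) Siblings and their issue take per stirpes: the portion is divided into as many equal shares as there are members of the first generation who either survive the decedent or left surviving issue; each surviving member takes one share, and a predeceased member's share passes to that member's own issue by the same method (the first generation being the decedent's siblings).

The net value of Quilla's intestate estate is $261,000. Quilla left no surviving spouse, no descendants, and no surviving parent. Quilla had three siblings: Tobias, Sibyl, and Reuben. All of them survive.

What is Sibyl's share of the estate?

The entire $261,000 passes to the siblings and their issue.
That amount ($261,000) is divided into 3 shares of $87,000: Tobias, Sibyl, and Reuben each take $87,000.

Sibyl receives $87,000.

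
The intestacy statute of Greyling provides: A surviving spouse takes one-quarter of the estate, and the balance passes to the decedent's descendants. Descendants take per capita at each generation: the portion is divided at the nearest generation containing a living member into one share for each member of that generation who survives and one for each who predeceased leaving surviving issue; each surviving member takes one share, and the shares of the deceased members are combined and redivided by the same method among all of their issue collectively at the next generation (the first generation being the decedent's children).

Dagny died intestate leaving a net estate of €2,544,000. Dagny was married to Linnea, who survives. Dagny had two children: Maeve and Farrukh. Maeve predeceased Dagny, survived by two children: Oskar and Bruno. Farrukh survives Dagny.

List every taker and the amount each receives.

Linnea takes one-quarter of €2,544,000 = €636,000. The remaining €1,908,000 passes to the descendants.
The descendants' portion (€1,908,000) is divided at the children's generation into 2 shares of €954,000. Farrukh takes €954,000. The remaining share for the deceased Maeve (€954,000) is carried to the next generation.
That pool (€954,000) is divided at the grandchildren's generation equally among Oskar and Bruno: €477,000 each.

Linnea: €636,000; Oskar: €477,000; Bruno: €477,000; Farrukh: €954,000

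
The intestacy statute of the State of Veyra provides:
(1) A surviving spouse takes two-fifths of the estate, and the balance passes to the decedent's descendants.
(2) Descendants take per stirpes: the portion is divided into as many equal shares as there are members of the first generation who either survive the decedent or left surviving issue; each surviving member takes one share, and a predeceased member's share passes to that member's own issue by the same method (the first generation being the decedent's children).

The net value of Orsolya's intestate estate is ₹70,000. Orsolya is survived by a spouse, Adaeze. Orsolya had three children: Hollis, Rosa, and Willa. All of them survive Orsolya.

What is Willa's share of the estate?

Adaeze takes two-fifths of ₹70,000 = ₹28,000. The remaining ₹42,000 passes to the descendants.
The descendants' portion (₹42,000) is divided into 3 shares of ₹14,000: Hollis, Rosa, and Willa each take ₹14,000.

Willa receives ₹14,000.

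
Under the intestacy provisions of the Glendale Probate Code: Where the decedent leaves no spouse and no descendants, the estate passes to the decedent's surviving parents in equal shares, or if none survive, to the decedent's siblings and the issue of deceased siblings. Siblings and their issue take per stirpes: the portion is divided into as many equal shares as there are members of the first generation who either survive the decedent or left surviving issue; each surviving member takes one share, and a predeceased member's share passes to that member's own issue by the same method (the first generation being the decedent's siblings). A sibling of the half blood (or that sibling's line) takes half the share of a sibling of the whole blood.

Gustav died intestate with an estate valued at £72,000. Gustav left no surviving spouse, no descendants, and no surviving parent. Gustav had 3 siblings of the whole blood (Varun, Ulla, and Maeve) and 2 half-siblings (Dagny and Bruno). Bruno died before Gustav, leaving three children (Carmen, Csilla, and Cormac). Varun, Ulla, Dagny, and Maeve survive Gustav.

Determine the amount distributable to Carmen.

The entire £72,000 passes to the siblings and their issue.
Counting each half-blood sibling's line as half a unit, there are 4 units in £72,000, so one unit is £18,000. Whole-blood lines (Varun, Ulla, and Maeve) take £18,000 each; half-blood lines (Dagny and Bruno) take £9,000 each.
Bruno's share (£9,000) is divided into 3 shares of £3,000: Carmen, Csilla, and Cormac each take £3,000.

Carmen receives £3,000.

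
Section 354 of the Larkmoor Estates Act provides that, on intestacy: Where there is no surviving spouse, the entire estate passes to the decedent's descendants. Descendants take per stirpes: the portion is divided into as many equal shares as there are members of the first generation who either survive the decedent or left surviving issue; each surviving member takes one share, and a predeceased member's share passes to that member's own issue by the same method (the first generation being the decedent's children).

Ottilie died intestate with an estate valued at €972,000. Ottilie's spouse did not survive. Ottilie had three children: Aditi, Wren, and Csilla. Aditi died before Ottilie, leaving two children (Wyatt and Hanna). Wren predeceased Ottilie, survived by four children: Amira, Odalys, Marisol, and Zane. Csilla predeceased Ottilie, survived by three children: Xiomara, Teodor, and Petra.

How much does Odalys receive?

Odalys receives €81,000.

The entire €972,000 passes to the descendants.
That amount (€972,000) is divided into 3 shares of €324,000: Aditi's €324,000 share passes to Aditi's issue; Wren's €324,000 share passes to Wren's issue; Csilla's €324,000 share passes to Csilla's issue.
Aditi's share (€324,000) is divided into 2 shares of €162,000: Wyatt and Hanna each take €162,000.
Wren's share (€324,000) is divided into 4 shares of €81,000: Amira, Odalys, Marisol, and Zane each take €81,000.
Csilla's share (€324,000) is divided into 3 shares of €108,000: Xiomara, Teodor, and Petra each take €108,000.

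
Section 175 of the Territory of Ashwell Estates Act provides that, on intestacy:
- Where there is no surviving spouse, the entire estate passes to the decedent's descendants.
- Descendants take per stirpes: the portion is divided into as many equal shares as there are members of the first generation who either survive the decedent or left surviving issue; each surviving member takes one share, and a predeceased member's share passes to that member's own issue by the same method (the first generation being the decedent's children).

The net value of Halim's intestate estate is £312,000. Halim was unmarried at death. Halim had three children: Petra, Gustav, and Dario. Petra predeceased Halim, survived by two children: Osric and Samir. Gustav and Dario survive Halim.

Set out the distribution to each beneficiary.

Osric: £52,000; Samir: £52,000; Gustav: £104,000; Dario: £104,000

The entire £312,000 passes to the descendants.
That amount (£312,000) is divided into 3 shares of £104,000: Gustav and Dario each take £104,000; Petra's £104,000 share passes to Petra's issue.
Petra's share (£104,000) is divided into 2 shares of £52,000: Osric and Samir each take £52,000.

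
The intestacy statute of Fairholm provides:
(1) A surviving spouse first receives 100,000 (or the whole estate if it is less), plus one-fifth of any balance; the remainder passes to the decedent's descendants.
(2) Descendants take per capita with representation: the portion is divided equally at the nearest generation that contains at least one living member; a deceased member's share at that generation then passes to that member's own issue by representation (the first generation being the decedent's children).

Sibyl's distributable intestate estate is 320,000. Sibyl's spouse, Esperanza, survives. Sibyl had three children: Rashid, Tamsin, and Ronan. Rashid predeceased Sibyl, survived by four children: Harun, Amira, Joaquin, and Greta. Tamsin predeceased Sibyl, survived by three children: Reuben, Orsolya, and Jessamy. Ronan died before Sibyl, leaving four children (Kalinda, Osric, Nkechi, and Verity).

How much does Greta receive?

Greta receives 16,000.

Esperanza first takes 100,000, leaving a balance of 220,000. Esperanza then takes one-fifth of the balance (44,000), for a total of 144,000. The remaining 176,000 passes to the descendants.
No child survives, so the initial division is made at the grandchildren's generation.
The descendants' portion (176,000) is divided into 11 shares of 16,000: Harun, Amira, Joaquin, Greta, Reuben, Orsolya, Jessamy, Kalinda, Osric, Nkechi, and Verity each take 16,000.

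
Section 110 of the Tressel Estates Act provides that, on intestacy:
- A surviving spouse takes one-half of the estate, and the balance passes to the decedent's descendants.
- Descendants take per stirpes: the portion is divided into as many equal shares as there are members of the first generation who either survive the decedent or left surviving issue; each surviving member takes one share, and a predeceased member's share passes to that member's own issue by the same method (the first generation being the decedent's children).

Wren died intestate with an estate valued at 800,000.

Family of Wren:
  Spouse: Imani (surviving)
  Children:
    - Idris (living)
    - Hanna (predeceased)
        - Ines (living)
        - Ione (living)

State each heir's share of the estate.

Imani: 400,000; Idris: 200,000; Ines: 100,000; Ione: 100,000

Imani takes one-half of 800,000 = 400,000. The remaining 400,000 passes to the descendants.
The descendants' portion (400,000) is divided into 2 shares of 200,000: Idris takes 200,000; Hanna's 200,000 share passes to Hanna's issue.
Hanna's share (200,000) is divided into 2 shares of 100,000: Ines and Ione each take 100,000.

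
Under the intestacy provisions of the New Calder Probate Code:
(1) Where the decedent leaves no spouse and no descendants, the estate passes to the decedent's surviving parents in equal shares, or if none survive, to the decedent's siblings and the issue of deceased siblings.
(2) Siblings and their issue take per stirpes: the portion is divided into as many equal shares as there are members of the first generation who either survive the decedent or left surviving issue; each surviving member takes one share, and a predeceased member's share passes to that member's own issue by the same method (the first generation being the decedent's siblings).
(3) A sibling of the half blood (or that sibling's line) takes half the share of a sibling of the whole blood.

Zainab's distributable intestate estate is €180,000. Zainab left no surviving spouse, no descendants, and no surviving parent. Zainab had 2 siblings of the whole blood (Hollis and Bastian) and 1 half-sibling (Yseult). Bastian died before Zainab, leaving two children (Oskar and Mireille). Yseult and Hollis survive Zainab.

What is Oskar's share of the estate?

The entire €180,000 passes to the siblings and their issue.
Counting each half-blood sibling's line as half a unit, there are 5/2 units in €180,000, so one unit is €72,000. Whole-blood lines (Hollis and Bastian) take €72,000 each; half-blood lines (Yseult) take €36,000 each.
Bastian's share (€72,000) is divided into 2 shares of €36,000: Oskar and Mireille each take €36,000.

Oskar receives €36,000.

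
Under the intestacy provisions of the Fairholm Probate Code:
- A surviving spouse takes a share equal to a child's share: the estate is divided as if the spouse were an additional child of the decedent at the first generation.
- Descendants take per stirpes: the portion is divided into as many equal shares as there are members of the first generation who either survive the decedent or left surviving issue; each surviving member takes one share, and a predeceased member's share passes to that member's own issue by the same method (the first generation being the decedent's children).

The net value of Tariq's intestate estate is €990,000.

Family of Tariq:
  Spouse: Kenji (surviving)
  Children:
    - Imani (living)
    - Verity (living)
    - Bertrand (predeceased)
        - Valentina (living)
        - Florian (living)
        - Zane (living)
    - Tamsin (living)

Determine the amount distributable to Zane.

Zane receives €66,000.

The spouse counts as an additional share at the children's level, so there are 5 primary shares of €198,000. Kenji takes one such share (€198,000).
The children's combined portion (€792,000) is divided into 4 shares of €198,000: Imani, Verity, and Tamsin each take €198,000; Bertrand's €198,000 share passes to Bertrand's issue.
Bertrand's share (€198,000) is divided into 3 shares of €66,000: Valentina, Florian, and Zane each take €66,000.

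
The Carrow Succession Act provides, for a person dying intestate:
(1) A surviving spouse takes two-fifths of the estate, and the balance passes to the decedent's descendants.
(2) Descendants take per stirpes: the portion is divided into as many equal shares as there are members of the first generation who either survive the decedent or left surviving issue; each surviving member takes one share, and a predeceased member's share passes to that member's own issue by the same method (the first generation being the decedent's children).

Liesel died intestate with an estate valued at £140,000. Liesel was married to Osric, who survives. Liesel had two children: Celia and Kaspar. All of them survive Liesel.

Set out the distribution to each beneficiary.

Osric takes two-fifths of £140,000 = £56,000. The remaining £84,000 passes to the descendants.
The descendants' portion (£84,000) is divided into 2 shares of £42,000: Celia and Kaspar each take £42,000.

Osric: £56,000; Celia: £42,000; Kaspar: £42,000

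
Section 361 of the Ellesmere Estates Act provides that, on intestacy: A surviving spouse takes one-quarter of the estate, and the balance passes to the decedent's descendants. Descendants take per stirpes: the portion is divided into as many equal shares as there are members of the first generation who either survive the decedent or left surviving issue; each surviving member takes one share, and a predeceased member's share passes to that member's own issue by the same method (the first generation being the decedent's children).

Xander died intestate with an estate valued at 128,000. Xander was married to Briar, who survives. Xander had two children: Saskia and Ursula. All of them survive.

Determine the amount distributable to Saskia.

Saskia receives 48,000.

Briar takes one-quarter of 128,000 = 32,000. The remaining 96,000 passes to the descendants.
The descendants' portion (96,000) is divided into 2 shares of 48,000: Saskia and Ursula each take 48,000.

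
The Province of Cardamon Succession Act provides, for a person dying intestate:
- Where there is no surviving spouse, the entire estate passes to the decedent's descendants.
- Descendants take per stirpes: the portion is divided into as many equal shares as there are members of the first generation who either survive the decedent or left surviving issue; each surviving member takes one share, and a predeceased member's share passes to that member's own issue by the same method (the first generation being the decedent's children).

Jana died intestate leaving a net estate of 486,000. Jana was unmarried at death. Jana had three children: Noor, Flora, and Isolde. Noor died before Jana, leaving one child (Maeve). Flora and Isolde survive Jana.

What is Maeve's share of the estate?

The entire 486,000 passes to the descendants.
That amount (486,000) is divided into 3 shares of 162,000: Flora and Isolde each take 162,000; Noor's 162,000 share passes to Noor's issue.
Noor's share (162,000) passes entirely to Maeve.

Maeve receives 162,000.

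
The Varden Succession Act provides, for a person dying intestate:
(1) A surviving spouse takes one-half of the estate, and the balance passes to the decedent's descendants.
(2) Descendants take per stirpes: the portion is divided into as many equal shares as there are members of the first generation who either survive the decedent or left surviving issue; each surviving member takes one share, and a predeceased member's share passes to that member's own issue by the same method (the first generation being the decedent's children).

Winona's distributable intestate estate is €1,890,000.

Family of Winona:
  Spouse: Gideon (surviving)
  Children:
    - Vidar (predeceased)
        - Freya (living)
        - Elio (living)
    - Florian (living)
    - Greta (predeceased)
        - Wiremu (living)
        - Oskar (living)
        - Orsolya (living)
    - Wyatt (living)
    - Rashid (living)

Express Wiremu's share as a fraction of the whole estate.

Gideon takes one-half of €1,890,000 = €945,000. The remaining €945,000 passes to the descendants.
The descendants' portion (€945,000) is divided into 5 shares of €189,000: Florian, Wyatt, and Rashid each take €189,000; Vidar's €189,000 share passes to Vidar's issue; Greta's €189,000 share passes to Greta's issue.
Vidar's share (€189,000) is divided into 2 shares of €94,500: Freya and Elio each take €94,500.
Greta's share (€189,000) is divided into 3 shares of €63,000: Wiremu, Oskar, and Orsolya each take €63,000.

Wiremu receives 1/30 of the estate.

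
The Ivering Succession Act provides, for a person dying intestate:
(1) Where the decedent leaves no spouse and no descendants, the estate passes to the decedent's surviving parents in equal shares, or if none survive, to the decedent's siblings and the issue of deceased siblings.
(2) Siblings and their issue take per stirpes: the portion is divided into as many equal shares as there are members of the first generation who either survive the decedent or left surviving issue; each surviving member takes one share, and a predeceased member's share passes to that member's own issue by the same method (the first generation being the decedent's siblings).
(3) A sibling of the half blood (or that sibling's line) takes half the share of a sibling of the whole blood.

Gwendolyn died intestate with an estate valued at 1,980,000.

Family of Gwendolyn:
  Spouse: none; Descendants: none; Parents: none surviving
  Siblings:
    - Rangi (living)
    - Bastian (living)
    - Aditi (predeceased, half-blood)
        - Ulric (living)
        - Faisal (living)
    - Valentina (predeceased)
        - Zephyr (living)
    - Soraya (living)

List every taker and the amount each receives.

The entire 1,980,000 passes to the siblings and their issue.
Counting each half-blood sibling's line as half a unit, there are 9/2 units in 1,980,000, so one unit is 440,000. Whole-blood lines (Rangi, Bastian, Valentina, and Soraya) take 440,000 each; half-blood lines (Aditi) take 220,000 each.
Aditi's share (220,000) is divided into 2 shares of 110,000: Ulric and Faisal each take 110,000.
Valentina's share (440,000) passes entirely to Zephyr.

Rangi: 440,000; Bastian: 440,000; Ulric: 110,000; Faisal: 110,000; Zephyr: 440,000; Soraya: 440,000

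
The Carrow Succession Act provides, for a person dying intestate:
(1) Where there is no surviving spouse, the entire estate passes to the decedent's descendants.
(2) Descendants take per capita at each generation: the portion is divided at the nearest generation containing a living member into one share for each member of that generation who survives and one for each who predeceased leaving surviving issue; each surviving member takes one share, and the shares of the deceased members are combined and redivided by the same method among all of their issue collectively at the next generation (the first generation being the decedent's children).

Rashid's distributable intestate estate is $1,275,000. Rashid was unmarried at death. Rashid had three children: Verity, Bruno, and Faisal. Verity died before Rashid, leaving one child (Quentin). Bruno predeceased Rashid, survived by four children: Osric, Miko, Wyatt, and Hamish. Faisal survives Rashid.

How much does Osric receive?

Osric receives $170,000.

The entire $1,275,000 passes to the descendants.
That amount ($1,275,000) is divided at the children's generation into 3 shares of $425,000. Faisal takes $425,000. The 2 shares of the deceased (Verity and Bruno) are combined into a pool of $850,000.
That pool ($850,000) is divided at the grandchildren's generation equally among Quentin, Osric, Miko, Wyatt, and Hamish: $170,000 each.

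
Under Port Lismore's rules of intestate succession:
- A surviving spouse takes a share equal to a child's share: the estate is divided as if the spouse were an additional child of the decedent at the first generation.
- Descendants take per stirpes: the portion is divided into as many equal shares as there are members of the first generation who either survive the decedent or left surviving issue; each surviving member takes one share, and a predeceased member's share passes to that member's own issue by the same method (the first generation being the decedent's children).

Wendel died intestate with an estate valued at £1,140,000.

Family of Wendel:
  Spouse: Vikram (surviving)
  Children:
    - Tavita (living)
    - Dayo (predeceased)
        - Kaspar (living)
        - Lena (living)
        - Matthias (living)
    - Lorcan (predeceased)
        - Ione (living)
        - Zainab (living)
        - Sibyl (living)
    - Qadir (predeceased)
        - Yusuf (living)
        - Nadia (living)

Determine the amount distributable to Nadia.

Nadia receives £114,000.

The spouse counts as an additional share at the children's level, so there are 5 primary shares of £228,000. Vikram takes one such share (£228,000).
The children's combined portion (£912,000) is divided into 4 shares of £228,000: Tavita takes £228,000; Dayo's £228,000 share passes to Dayo's issue; Lorcan's £228,000 share passes to Lorcan's issue; Qadir's £228,000 share passes to Qadir's issue.
Dayo's share (£228,000) is divided into 3 shares of £76,000: Kaspar, Lena, and Matthias each take £76,000.
Lorcan's share (£228,000) is divided into 3 shares of £76,000: Ione, Zainab, and Sibyl each take £76,000.
Qadir's share (£228,000) is divided into 2 shares of £114,000: Yusuf and Nadia each take £114,000.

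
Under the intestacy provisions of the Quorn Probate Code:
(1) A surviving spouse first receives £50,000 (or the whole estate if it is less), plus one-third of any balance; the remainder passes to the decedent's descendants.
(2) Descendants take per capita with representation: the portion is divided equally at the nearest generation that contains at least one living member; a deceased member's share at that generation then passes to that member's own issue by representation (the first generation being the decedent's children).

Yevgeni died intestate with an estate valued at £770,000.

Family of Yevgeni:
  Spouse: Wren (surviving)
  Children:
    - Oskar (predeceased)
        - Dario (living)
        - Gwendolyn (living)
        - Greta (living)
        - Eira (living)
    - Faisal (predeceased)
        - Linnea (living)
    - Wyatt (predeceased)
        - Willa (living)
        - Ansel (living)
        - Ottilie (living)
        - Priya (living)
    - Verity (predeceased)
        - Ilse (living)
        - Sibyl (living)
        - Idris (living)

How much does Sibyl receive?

Wren first takes £50,000, leaving a balance of £720,000. Wren then takes one-third of the balance (£240,000), for a total of £290,000. The remaining £480,000 passes to the descendants.
No child survives, so the initial division is made at the grandchildren's generation.
The descendants' portion (£480,000) is divided into 12 shares of £40,000: Dario, Gwendolyn, Greta, Eira, Linnea, Willa, Ansel, Ottilie, Priya, Ilse, Sibyl, and Idris each take £40,000.

Sibyl receives £40,000.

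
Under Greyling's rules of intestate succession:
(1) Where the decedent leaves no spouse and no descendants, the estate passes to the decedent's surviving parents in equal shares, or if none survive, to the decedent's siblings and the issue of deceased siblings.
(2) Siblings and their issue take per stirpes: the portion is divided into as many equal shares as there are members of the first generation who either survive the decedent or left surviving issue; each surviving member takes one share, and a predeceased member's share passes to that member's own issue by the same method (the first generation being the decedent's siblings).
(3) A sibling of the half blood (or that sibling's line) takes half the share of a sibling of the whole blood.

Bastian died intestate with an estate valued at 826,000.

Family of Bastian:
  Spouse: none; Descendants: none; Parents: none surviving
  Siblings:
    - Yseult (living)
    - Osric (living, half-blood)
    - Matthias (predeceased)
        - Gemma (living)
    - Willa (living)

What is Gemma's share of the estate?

Gemma receives 236,000.

The entire 826,000 passes to the siblings and their issue.
Counting each half-blood sibling's line as half a unit, there are 7/2 units in 826,000, so one unit is 236,000. Whole-blood lines (Yseult, Matthias, and Willa) take 236,000 each; half-blood lines (Osric) take 118,000 each.
Matthias's share (236,000) passes entirely to Gemma.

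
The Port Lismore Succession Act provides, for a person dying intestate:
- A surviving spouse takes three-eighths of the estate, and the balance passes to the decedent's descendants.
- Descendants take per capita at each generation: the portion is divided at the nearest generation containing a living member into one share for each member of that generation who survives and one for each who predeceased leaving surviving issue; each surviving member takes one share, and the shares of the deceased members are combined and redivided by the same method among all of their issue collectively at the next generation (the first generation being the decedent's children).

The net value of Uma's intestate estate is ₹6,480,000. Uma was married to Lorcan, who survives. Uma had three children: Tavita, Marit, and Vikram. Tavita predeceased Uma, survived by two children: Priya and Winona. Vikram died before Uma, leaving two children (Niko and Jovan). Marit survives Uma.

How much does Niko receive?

Lorcan takes three-eighths of ₹6,480,000 = ₹2,430,000. The remaining ₹4,050,000 passes to the descendants.
The descendants' portion (₹4,050,000) is divided at the children's generation into 3 shares of ₹1,350,000. Marit takes ₹1,350,000. The 2 shares of the deceased (Tavita and Vikram) are combined into a pool of ₹2,700,000.
That pool (₹2,700,000) is divided at the grandchildren's generation equally among Priya, Winona, Niko, and Jovan: ₹675,000 each.

Niko receives ₹675,000.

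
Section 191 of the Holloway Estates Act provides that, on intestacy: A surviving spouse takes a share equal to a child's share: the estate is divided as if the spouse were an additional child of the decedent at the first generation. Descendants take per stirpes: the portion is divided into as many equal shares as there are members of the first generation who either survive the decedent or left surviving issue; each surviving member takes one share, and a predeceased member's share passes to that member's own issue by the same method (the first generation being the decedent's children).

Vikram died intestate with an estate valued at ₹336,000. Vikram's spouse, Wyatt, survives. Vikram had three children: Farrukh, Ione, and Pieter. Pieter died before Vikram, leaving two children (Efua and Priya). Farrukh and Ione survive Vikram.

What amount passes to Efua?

Efua receives ₹42,000.

The spouse counts as an additional share at the children's level, so there are 4 primary shares of ₹84,000. Wyatt takes one such share (₹84,000).
The children's combined portion (₹252,000) is divided into 3 shares of ₹84,000: Farrukh and Ione each take ₹84,000; Pieter's ₹84,000 share passes to Pieter's issue.
Pieter's share (₹84,000) is divided into 2 shares of ₹42,000: Efua and Priya each take ₹42,000.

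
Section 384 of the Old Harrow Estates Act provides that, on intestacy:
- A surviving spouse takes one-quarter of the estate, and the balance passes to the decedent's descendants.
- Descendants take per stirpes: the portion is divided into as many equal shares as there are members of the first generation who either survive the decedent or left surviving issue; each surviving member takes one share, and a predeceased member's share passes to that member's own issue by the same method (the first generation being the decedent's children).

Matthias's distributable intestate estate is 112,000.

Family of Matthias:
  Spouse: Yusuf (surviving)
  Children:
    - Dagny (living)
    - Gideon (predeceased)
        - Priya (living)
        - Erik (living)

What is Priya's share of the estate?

Yusuf takes one-quarter of 112,000 = 28,000. The remaining 84,000 passes to the descendants.
The descendants' portion (84,000) is divided into 2 shares of 42,000: Dagny takes 42,000; Gideon's 42,000 share passes to Gideon's issue.
Gideon's share (42,000) is divided into 2 shares of 21,000: Priya and Erik each take 21,000.

Priya receives 21,000.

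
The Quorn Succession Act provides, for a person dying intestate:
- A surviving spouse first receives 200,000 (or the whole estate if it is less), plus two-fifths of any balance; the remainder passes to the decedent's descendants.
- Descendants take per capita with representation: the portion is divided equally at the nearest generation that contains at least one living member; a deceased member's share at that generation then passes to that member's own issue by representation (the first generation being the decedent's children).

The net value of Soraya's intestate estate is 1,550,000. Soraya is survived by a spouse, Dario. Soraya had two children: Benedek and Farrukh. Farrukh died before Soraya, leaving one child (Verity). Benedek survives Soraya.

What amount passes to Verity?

Verity receives 405,000.

Dario first takes 200,000, leaving a balance of 1,350,000. Dario then takes two-fifths of the balance (540,000), for a total of 740,000. The remaining 810,000 passes to the descendants.
The descendants' portion (810,000) is divided into 2 shares of 405,000: Benedek takes 405,000; Farrukh's 405,000 share passes to Farrukh's issue.
Farrukh's share (405,000) passes entirely to Verity.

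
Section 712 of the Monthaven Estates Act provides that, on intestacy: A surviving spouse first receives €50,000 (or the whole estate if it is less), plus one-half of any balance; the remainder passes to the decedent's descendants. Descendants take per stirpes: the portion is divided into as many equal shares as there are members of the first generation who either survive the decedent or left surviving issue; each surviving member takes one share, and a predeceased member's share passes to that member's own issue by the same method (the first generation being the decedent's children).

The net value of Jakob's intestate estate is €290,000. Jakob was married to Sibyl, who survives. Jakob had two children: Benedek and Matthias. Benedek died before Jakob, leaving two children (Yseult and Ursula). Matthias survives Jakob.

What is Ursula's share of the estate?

Sibyl first takes €50,000, leaving a balance of €240,000. Sibyl then takes one-half of the balance (€120,000), for a total of €170,000. The remaining €120,000 passes to the descendants.
The descendants' portion (€120,000) is divided into 2 shares of €60,000: Matthias takes €60,000; Benedek's €60,000 share passes to Benedek's issue.
Benedek's share (€60,000) is divided into 2 shares of €30,000: Yseult and Ursula each take €30,000.

Ursula receives €30,000.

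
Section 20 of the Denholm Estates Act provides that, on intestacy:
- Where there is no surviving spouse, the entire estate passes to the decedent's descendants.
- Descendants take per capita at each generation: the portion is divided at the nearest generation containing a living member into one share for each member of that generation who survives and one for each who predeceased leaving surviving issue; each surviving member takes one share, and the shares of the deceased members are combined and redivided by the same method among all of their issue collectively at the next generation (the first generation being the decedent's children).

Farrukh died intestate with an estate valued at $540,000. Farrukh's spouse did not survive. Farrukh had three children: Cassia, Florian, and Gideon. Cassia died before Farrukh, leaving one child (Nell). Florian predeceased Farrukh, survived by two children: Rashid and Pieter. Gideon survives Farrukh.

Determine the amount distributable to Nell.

The entire $540,000 passes to the descendants.
That amount ($540,000) is divided at the children's generation into 3 shares of $180,000. Gideon takes $180,000. The 2 shares of the deceased (Cassia and Florian) are combined into a pool of $360,000.
That pool ($360,000) is divided at the grandchildren's generation equally among Nell, Rashid, and Pieter: $120,000 each.

Nell receives $120,000.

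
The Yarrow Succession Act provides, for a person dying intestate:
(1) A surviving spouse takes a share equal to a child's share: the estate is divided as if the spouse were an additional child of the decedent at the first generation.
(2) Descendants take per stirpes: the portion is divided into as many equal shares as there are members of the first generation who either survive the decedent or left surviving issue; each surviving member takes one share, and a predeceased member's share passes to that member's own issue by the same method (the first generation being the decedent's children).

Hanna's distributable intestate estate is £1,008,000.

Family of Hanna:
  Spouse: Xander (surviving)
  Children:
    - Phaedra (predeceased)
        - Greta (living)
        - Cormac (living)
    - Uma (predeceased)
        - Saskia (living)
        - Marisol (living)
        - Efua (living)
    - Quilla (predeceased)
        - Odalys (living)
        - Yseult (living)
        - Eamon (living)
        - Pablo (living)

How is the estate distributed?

Xander: £252,000; Greta: £126,000; Cormac: £126,000; Saskia: £84,000; Marisol: £84,000; Efua: £84,000; Odalys: £63,000; Yseult: £63,000; Eamon: £63,000; Pablo: £63,000

The spouse counts as an additional share at the children's level, so there are 4 primary shares of £252,000. Xander takes one such share (£252,000).
The children's combined portion (£756,000) is divided into 3 shares of £252,000: Phaedra's £252,000 share passes to Phaedra's issue; Uma's £252,000 share passes to Uma's issue; Quilla's £252,000 share passes to Quilla's issue.
Phaedra's share (£252,000) is divided into 2 shares of £126,000: Greta and Cormac each take £126,000.
Uma's share (£252,000) is divided into 3 shares of £84,000: Saskia, Marisol, and Efua each take £84,000.
Quilla's share (£252,000) is divided into 4 shares of £63,000: Odalys, Yseult, Eamon, and Pablo each take £63,000.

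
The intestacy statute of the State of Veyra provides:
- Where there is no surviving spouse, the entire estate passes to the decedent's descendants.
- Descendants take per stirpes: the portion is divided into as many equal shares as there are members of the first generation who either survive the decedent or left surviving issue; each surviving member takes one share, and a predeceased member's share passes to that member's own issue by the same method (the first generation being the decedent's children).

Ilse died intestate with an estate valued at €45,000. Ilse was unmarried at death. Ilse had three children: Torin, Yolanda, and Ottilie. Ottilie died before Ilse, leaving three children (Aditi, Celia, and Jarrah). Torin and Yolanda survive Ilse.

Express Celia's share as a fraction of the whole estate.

The entire €45,000 passes to the descendants.
That amount (€45,000) is divided into 3 shares of €15,000: Torin and Yolanda each take €15,000; Ottilie's €15,000 share passes to Ottilie's issue.
Ottilie's share (€15,000) is divided into 3 shares of €5,000: Aditi, Celia, and Jarrah each take €5,000.

Celia receives 1/9 of the estate.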